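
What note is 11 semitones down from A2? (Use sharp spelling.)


Reasoning:
A2: chromatic position 9 in octave 2 → absolute = 2×12 + 9 = 33
Transpose down 11: 33 - 11 = 22
22 = 1×12 + 10 → A# in octave 1
Result = A#1


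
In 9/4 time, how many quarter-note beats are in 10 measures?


Reasoning:
Time signature 9/4: the bottom number 4 means the quarter note gets one count
The top number 9 means 9 quarter-note beats per measure
Total = 9 × 10 measures
= 90 quarter-note beats


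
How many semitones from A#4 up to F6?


Step by step:
Absolute semitone position = octave×12 + chromatic position
A#4: 4×12 + 10 = 58
F6: 6×12 + 5 = 77
Difference = 77 - 58 = 19
= 19 semitones


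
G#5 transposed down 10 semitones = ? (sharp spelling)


Step by step:
G#5: chromatic position 8 in octave 5 → absolute = 5×12 + 8 = 68
Transpose down 10: 68 - 10 = 58
58 = 4×12 + 10 → A# in octave 4
Result = A#4


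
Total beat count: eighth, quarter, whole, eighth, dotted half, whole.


Reasoning:
Beat values:
  eighth = 0.5 beats
  quarter = 1 beat
  whole = 4 beats
  eighth = 0.5 beats
  dotted half = 3 beats
  whole = 4 beats
Sum = 0.5 + 1 + 4 + 0.5 + 3 + 4
= 13 beats


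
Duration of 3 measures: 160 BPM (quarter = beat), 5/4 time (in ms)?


Quarter-note beat duration = 60000 / 160 ms
Beats per measure (5/4) = 5
One measure = 5 × 60000 / 160 = 300000 / 160 ms
3 measures = 3 × 300000 / 160 = 900000 / 160
= 5625.0 ms


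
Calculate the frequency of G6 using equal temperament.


Let's work it out.
f = 440 × 2^(n/12) where n = semitones from A4
G6: 22 semitones from A4
f = 440 × 2^(22/12)
f = 1567.98 Hz


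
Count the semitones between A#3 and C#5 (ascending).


Solution.
Absolute semitone position = octave×12 + chromatic position
A#3: 3×12 + 10 = 46
C#5: 5×12 + 1 = 61
Difference = 61 - 46 = 15
= 15 semitones


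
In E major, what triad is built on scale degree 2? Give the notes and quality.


Working:
E major scale: E F# G# A B C# D#
Diatonic triad on degree 2 stacks scale notes 2, 4, 6: F# A C#
F#→A = 3 semitones; F#→C# = 7 semitones → minor triad
= F# A C# (minor)


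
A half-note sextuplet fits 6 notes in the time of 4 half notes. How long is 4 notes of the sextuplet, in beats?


Let's work it out.
Sextuplet: 6 notes occupy the space of 4 half notes
Space = 4 × 2 = 8 beats
Each sextuplet note = 8 / 6 = 4/3 beats
4 notes = 4 × 4/3 = 16/3
= 16/3 beats


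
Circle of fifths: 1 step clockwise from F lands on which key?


Solution.
Each clockwise step on the circle of fifths moves up a perfect 5th
From F: F → C
= C


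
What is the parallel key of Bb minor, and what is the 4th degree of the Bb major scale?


Solution.
Parallel keys share the same tonic but differ in mode
Bb minor → parallel is Bb major
Bb major scale: Bb C D Eb F G A
= Bb major; 4th degree = Eb


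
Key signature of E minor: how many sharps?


Reasoning:
Sharp minor keys follow the circle of fifths: A(0), E(1), B(2), F#(3), C#(4), G#(5), D#(6), A#(7)
E minor has 1 sharp
Order of sharps: F# C# G# D# A# E# B# → first 1: F#
= 1 sharp


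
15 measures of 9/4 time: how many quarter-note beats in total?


Time signature 9/4: the bottom number 4 means the quarter note gets one count
The top number 9 means 9 quarter-note beats per measure
Total = 9 × 15 measures
= 135 quarter-note beats


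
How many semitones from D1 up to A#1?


Absolute semitone position = octave×12 + chromatic position
D1: 1×12 + 2 = 14
A#1: 1×12 + 10 = 22
Difference = 22 - 14 = 8
= 8 semitones


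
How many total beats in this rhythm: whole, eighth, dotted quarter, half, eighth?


Working:
Beat values:
  whole = 4 beats
  eighth = 0.5 beats
  dotted quarter = 1.5 beats
  half = 2 beats
  eighth = 0.5 beats
Sum = 4 + 0.5 + 1.5 + 2 + 0.5
= 8.5 beats


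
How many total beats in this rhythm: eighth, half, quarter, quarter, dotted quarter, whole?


Beat values:
  eighth = 0.5 beats
  half = 2 beats
  quarter = 1 beat
  quarter = 1 beat
  dotted quarter = 1.5 beats
  whole = 4 beats
Sum = 0.5 + 2 + 1 + 1 + 1.5 + 4
= 10 beats


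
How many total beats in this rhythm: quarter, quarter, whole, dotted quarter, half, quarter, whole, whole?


Step by step:
Beat values:
  quarter = 1 beat
  quarter = 1 beat
  whole = 4 beats
  dotted quarter = 1.5 beats
  half = 2 beats
  quarter = 1 beat
  whole = 4 beats
  whole = 4 beats
Sum = 1 + 1 + 4 + 1.5 + 2 + 1 + 4 + 4
= 18.5 beats


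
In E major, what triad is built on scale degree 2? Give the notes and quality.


Reasoning:
E major scale: E F# G# A B C# D#
Diatonic triad on degree 2 stacks scale notes 2, 4, 6: F# A C#
F#→A = 3 semitones; F#→C# = 7 semitones → minor triad
= F# A C# (minor)


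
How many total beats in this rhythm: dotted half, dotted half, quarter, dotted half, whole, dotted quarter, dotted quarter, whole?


Let's work it out.
Beat values:
  dotted half = 3 beats
  dotted half = 3 beats
  quarter = 1 beat
  dotted half = 3 beats
  whole = 4 beats
  dotted quarter = 1.5 beats
  dotted quarter = 1.5 beats
  whole = 4 beats
Sum = 3 + 3 + 1 + 3 + 4 + 1.5 + 1.5 + 4
= 21 beats


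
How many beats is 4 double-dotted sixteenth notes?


Base sixteenth note = 1/4 beats
Dot 1 adds half the previous value: +1/8
Dot 2 adds half the previous value: +1/16
One double-dotted sixteenth = 1/4 + 1/8 + 1/16 = 7/16
4 of them = 4 × 7/16 = 7/4
= 7/4 beats


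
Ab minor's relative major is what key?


Let's work it out.
The relative major shares the key signature and is a minor 3rd above the minor tonic
A minor 3rd above Ab is Cb
→ relative major of Ab minor is Cb major
= Cb major


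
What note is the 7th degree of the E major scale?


Major scale pattern: W-W-H-W-W-W-H (2-2-1-2-2-2-1 semitones)
Starting from E:
  E + 2 semitones → F#
  F# + 2 semitones → G#
  G# + 1 semitone → A
  A + 2 semitones → B
  B + 2 semitones → C#
  C# + 2 semitones → D#
  D# + 1 semitone → E
Scale: E F# G# A B C# D#
Degree 7 = D#


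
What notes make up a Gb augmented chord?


Augmented triad = root + major 3rd (4 semitones) + augmented 5th (8 semitones)
A triad on Gb stacks thirds, so the chord tones use letter names G-B-D
Root: Gb
Major 3rd above Gb: Bb
Augmented 5th above Gb: D
Chord = Gb Bb D


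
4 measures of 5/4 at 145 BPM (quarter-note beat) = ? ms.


Let's work it out.
Quarter-note beat duration = 60000 / 145 ms
Beats per measure (5/4) = 5
One measure = 5 × 60000 / 145 = 300000 / 145 ms
4 measures = 4 × 300000 / 145 = 1200000 / 145
= 8275.9 ms


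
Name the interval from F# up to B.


Let's work it out.
Letter names: F → B spans 4 letter names → a 4th
Semitones: F# → B = 5 half-steps
A 4th of 5 semitones is a perfect 4th
= perfect 4th


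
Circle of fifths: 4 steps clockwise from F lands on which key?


Reasoning:
Each clockwise step on the circle of fifths moves up a perfect 5th
From F: F → C → G → D → A
= A


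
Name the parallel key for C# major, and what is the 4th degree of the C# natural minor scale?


Parallel keys share the same tonic but differ in mode
C# major → parallel is C# minor
C# natural minor scale: C# D# E F# G# A B
= C# minor; 4th degree = F#


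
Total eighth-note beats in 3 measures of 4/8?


Solution.
Time signature 4/8: the bottom number 8 means the eighth note gets one count
The top number 4 means 4 eighth-note beats per measure
Total = 4 × 3 measures
= 12 eighth-note beats


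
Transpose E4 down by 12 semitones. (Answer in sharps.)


Working:
E4: chromatic position 4 in octave 4 → absolute = 4×12 + 4 = 52
Transpose down 12: 52 - 12 = 40
40 = 3×12 + 4 → E in octave 3
Result = E3


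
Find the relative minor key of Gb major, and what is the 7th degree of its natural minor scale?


The relative minor shares the major's key signature and starts on its 6th degree
6th degree = a major 6th above the tonic; a major 6th above Gb is Eb
→ relative minor of Gb major is Eb minor
Eb natural minor scale: Eb F Gb Ab Bb Cb Db
= Eb minor; 7th degree = Db


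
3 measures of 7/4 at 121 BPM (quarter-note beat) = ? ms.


Working:
Quarter-note beat duration = 60000 / 121 ms
Beats per measure (7/4) = 7
One measure = 7 × 60000 / 121 = 420000 / 121 ms
3 measures = 3 × 420000 / 121 = 1260000 / 121
= 10413.2 ms


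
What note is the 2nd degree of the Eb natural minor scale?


Working:
Natural minor scale pattern: W-H-W-W-H-W-W (2-1-2-2-1-2-2 semitones)
Starting from Eb:
  Eb + 2 semitones → F
  F + 1 semitone → Gb
  Gb + 2 semitones → Ab
  Ab + 2 semitones → Bb
  Bb + 1 semitone → Cb
  Cb + 2 semitones → Db
  Db + 2 semitones → Eb
Scale: Eb F Gb Ab Bb Cb Db
Degree 2 = F


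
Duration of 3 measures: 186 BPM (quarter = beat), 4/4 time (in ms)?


Quarter-note beat duration = 60000 / 186 ms
Beats per measure (4/4) = 4
One measure = 4 × 60000 / 186 = 240000 / 186 ms
3 measures = 3 × 240000 / 186 = 720000 / 186
= 3871.0 ms


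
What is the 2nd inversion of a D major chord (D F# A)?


Root position: D F# A
2nd inversion: move root and 3rd up an octave
Bass note: A
Notes (bottom to top) = A D F#


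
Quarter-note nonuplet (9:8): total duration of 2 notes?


Step by step:
Nonuplet: 9 notes occupy the space of 8 quarter notes
Space = 8 × 1 = 8 beats
Each nonuplet note = 8 / 9 = 8/9 beats
2 notes = 2 × 8/9 = 16/9
= 16/9 beats


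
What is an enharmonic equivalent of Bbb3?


Enharmonic notes sound the same pitch but are spelled with different letter names
Bbb and A name the same pitch class
= A3


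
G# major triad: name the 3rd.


Reasoning:
Major triad = root + major 3rd (4 semitones) + perfect 5th (7 semitones)
A triad on G# stacks thirds, so the chord tones use letter names G-B-D
Root: G#
Major 3rd above G#: B#
Perfect 5th above G#: D#
The 3rd = B#


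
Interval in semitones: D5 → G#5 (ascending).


Absolute semitone position = octave×12 + chromatic position
D5: 5×12 + 2 = 62
G#5: 5×12 + 8 = 68
Difference = 68 - 62 = 6
= 6 semitones


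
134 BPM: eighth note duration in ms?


Working:
One quarter-note beat = 60000 / BPM = 60000 / 134 ms
Eighth note = 1/2 × quarter note
Duration = 1/2 × 60000 / 134 = 30000 / 134
= 223.9 ms


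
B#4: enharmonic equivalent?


Let's work it out.
Enharmonic notes sound the same pitch but are spelled with different letter names
B# and C name the same pitch class
Octave numbers change at C, so B#4 = C5
= C5


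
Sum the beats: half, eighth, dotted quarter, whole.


Working:
Beat values:
  half = 2 beats
  eighth = 0.5 beats
  dotted quarter = 1.5 beats
  whole = 4 beats
Sum = 2 + 0.5 + 1.5 + 4
= 8 beats


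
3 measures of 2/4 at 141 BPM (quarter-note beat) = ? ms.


Step by step:
Quarter-note beat duration = 60000 / 141 ms
Beats per measure (2/4) = 2
One measure = 2 × 60000 / 141 = 120000 / 141 ms
3 measures = 3 × 120000 / 141 = 360000 / 141
= 2553.2 ms


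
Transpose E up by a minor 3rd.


Let's work it out.
minor 3rd: 3 letter names, 3 semitones
Letter: E + 2 → G
Pitch: E + 3 semitones, spelled as a G → G
= G


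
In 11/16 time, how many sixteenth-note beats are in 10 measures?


Step by step:
Time signature 11/16: the bottom number 16 means the sixteenth note gets one count
The top number 11 means 11 sixteenth-note beats per measure
Total = 11 × 10 measures
= 110 sixteenth-note beats


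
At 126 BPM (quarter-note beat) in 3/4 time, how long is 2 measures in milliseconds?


Quarter-note beat duration = 60000 / 126 ms
Beats per measure (3/4) = 3
One measure = 3 × 60000 / 126 = 180000 / 126 ms
2 measures = 2 × 180000 / 126 = 360000 / 126
= 2857.1 ms


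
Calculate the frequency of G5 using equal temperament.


f = 440 × 2^(n/12) where n = semitones from A4
G5: 10 semitones from A4
f = 440 × 2^(10/12)
f = 783.99 Hz


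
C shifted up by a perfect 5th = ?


perfect 5th: 5 letter names, 7 semitones
Letter: C + 4 → G
Pitch: C + 7 semitones, spelled as a G → G
= G


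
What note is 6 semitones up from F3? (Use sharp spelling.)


Reasoning:
F3: chromatic position 5 in octave 3 → absolute = 3×12 + 5 = 41
Transpose up 6: 41 + 6 = 47
47 = 3×12 + 11 → B in octave 3
Result = B3


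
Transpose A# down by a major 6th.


Working:
major 6th: 6 letter names, 9 semitones
Letter: A - 5 → C
Pitch: A# - 9 semitones, spelled as a C → C#
= C#


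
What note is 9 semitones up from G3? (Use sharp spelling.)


Solution.
G3: chromatic position 7 in octave 3 → absolute = 3×12 + 7 = 43
Transpose up 9: 43 + 9 = 52
52 = 4×12 + 4 → E in octave 4
Result = E4


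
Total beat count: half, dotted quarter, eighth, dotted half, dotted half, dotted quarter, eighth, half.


Reasoning:
Beat values:
  half = 2 beats
  dotted quarter = 1.5 beats
  eighth = 0.5 beats
  dotted half = 3 beats
  dotted half = 3 beats
  dotted quarter = 1.5 beats
  eighth = 0.5 beats
  half = 2 beats
Sum = 2 + 1.5 + 0.5 + 3 + 3 + 1.5 + 0.5 + 2
= 14 beats


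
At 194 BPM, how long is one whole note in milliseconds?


One quarter-note beat = 60000 / BPM = 60000 / 194 ms
Whole note = 4 × quarter note
Duration = 4 × 60000 / 194 = 240000 / 194
= 1237.1 ms


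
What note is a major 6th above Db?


A 6th spans 6 letter names, so from D we land on B
A major 6th = 9 semitones above Db
Spell B at that pitch: Bb
= Bb


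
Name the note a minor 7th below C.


A 7th spans 7 letter names, so from C we land on D
A minor 7th = 10 semitones below C
Spell D at that pitch: D
= D


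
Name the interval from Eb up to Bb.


Solution.
Letter names: E → B spans 5 letter names → a 5th
Semitones: Eb → Bb = 7 half-steps
A 5th of 7 semitones is a perfect 5th
= perfect 5th


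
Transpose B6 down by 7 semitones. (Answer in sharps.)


Reasoning:
B6: chromatic position 11 in octave 6 → absolute = 6×12 + 11 = 83
Transpose down 7: 83 - 7 = 76
76 = 6×12 + 4 → E in octave 6
Result = E6


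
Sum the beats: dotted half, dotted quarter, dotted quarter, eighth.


Reasoning:
Beat values:
  dotted half = 3 beats
  dotted quarter = 1.5 beats
  dotted quarter = 1.5 beats
  eighth = 0.5 beats
Sum = 3 + 1.5 + 1.5 + 0.5
= 6.5 beats


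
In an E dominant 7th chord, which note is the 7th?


Dominant 7th chord = root + major 3rd + perfect 5th + minor 7th
Seventh chords stack in thirds, so the letter names are E-G-B-D
Root: E
Major 3rd above E: G#
Perfect 5th above E: B
Minor 7th above E: D
The 7th = D


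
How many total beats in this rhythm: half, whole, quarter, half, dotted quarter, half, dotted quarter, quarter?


Step by step:
Beat values:
  half = 2 beats
  whole = 4 beats
  quarter = 1 beat
  half = 2 beats
  dotted quarter = 1.5 beats
  half = 2 beats
  dotted quarter = 1.5 beats
  quarter = 1 beat
Sum = 2 + 4 + 1 + 2 + 1.5 + 2 + 1.5 + 1
= 15 beats


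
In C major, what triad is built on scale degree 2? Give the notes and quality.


C major scale: C D E F G A B
Diatonic triad on degree 2 stacks scale notes 2, 4, 6: D F A
D→F = 3 semitones; D→A = 7 semitones → minor triad
= D F A (minor)


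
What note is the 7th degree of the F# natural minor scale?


Working:
Natural minor scale pattern: W-H-W-W-H-W-W (2-1-2-2-1-2-2 semitones)
Starting from F#:
  F# + 2 semitones → G#
  G# + 1 semitone → A
  A + 2 semitones → B
  B + 2 semitones → C#
  C# + 1 semitone → D
  D + 2 semitones → E
  E + 2 semitones → F#
Scale: F# G# A B C# D E
Degree 7 = E


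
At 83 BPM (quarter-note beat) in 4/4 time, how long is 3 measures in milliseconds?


Let's work it out.
Quarter-note beat duration = 60000 / 83 ms
Beats per measure (4/4) = 4
One measure = 4 × 60000 / 83 = 240000 / 83 ms
3 measures = 3 × 240000 / 83 = 720000 / 83
= 8674.7 ms


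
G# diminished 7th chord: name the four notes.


Working:
Diminished 7th chord = root + minor 3rd + diminished 5th + diminished 7th
Seventh chords stack in thirds, so the letter names are G-B-D-F
Root: G#
Minor 3rd above G#: B
Diminished 5th above G#: D
Diminished 7th above G#: F
Chord = G# B D F


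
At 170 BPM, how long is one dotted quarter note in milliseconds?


One quarter-note beat = 60000 / BPM = 60000 / 170 ms
Dotted quarter note = 3/2 × quarter note
Duration = 3/2 × 60000 / 170 = 90000 / 170
= 529.4 ms


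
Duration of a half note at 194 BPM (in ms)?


One quarter-note beat = 60000 / BPM = 60000 / 194 ms
Half note = 2 × quarter note
Duration = 2 × 60000 / 194 = 120000 / 194
= 618.6 ms


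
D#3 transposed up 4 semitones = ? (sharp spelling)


Let's work it out.
D#3: chromatic position 3 in octave 3 → absolute = 3×12 + 3 = 39
Transpose up 4: 39 + 4 = 43
43 = 3×12 + 7 → G in octave 3
Result = G3


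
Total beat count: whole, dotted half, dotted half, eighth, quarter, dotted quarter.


Step by step:
Beat values:
  whole = 4 beats
  dotted half = 3 beats
  dotted half = 3 beats
  eighth = 0.5 beats
  quarter = 1 beat
  dotted quarter = 1.5 beats
Sum = 4 + 3 + 3 + 0.5 + 1 + 1.5
= 13 beats


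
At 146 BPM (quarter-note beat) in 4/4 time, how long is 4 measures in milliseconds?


Quarter-note beat duration = 60000 / 146 ms
Beats per measure (4/4) = 4
One measure = 4 × 60000 / 146 = 240000 / 146 ms
4 measures = 4 × 240000 / 146 = 960000 / 146
= 6575.3 ms


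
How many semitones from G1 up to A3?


Absolute semitone position = octave×12 + chromatic position
G1: 1×12 + 7 = 19
A3: 3×12 + 9 = 45
Difference = 45 - 19 = 26
= 26 semitones


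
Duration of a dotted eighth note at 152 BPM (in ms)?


Let's work it out.
One quarter-note beat = 60000 / BPM = 60000 / 152 ms
Dotted eighth note = 3/4 × quarter note
Duration = 3/4 × 60000 / 152 = 45000 / 152
= 296.1 ms


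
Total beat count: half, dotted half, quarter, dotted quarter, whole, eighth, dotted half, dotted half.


Beat values:
  half = 2 beats
  dotted half = 3 beats
  quarter = 1 beat
  dotted quarter = 1.5 beats
  whole = 4 beats
  eighth = 0.5 beats
  dotted half = 3 beats
  dotted half = 3 beats
Sum = 2 + 3 + 1 + 1.5 + 4 + 0.5 + 3 + 3
= 18 beats


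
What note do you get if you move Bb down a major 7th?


major 7th: 7 letter names, 11 semitones
Letter: B - 6 → C
Pitch: Bb - 11 semitones, spelled as a C → Cb
= Cb


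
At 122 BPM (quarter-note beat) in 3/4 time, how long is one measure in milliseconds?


Solution.
Quarter-note beat duration = 60000 / 122 ms
Beats per measure (3/4) = 3
One measure = 3 × 60000 / 122 = 180000 / 122 ms
= 1475.4 ms


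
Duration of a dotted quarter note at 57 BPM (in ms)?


Reasoning:
One quarter-note beat = 60000 / BPM = 60000 / 57 ms
Dotted quarter note = 3/2 × quarter note
Duration = 3/2 × 60000 / 57 = 90000 / 57
= 1578.9 ms


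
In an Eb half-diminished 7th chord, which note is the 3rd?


Solution.
Half-diminished 7th chord = root + minor 3rd + diminished 5th + minor 7th
Seventh chords stack in thirds, so the letter names are E-G-B-D
Root: Eb
Minor 3rd above Eb: Gb
Diminished 5th above Eb: Bbb
Minor 7th above Eb: Db
The 3rd = Gb


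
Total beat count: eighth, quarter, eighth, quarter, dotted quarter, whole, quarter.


Solution.
Beat values:
  eighth = 0.5 beats
  quarter = 1 beat
  eighth = 0.5 beats
  quarter = 1 beat
  dotted quarter = 1.5 beats
  whole = 4 beats
  quarter = 1 beat
Sum = 0.5 + 1 + 0.5 + 1 + 1.5 + 4 + 1
= 9.5 beats


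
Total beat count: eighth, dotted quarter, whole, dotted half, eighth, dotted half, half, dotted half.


Step by step:
Beat values:
  eighth = 0.5 beats
  dotted quarter = 1.5 beats
  whole = 4 beats
  dotted half = 3 beats
  eighth = 0.5 beats
  dotted half = 3 beats
  half = 2 beats
  dotted half = 3 beats
Sum = 0.5 + 1.5 + 4 + 3 + 0.5 + 3 + 2 + 3
= 17.5 beats


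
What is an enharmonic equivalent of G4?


Reasoning:
Enharmonic notes sound the same pitch but are spelled with different letter names
G and F## name the same pitch class
= F##4


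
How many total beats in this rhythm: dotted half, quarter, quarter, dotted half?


Solution.
Beat values:
  dotted half = 3 beats
  quarter = 1 beat
  quarter = 1 beat
  dotted half = 3 beats
Sum = 3 + 1 + 1 + 3
= 8 beats


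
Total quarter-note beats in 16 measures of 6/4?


Time signature 6/4: the bottom number 4 means the quarter note gets one count
The top number 6 means 6 quarter-note beats per measure
Total = 6 × 16 measures
= 96 quarter-note beats


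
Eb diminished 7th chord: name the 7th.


Solution.
Diminished 7th chord = root + minor 3rd + diminished 5th + diminished 7th
Seventh chords stack in thirds, so the letter names are E-G-B-D
Root: Eb
Minor 3rd above Eb: Gb
Diminished 5th above Eb: Bbb
Diminished 7th above Eb: Dbb
The 7th = Dbb


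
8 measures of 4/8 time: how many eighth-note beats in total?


Let's work it out.
Time signature 4/8: the bottom number 8 means the eighth note gets one count
The top number 4 means 4 eighth-note beats per measure
Total = 4 × 8 measures
= 32 eighth-note beats


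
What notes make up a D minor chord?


Minor triad = root + minor 3rd (3 semitones) + perfect 5th (7 semitones)
A triad on D stacks thirds, so the chord tones use letter names D-F-A
Root: D
Minor 3rd above D: F
Perfect 5th above D: A
Chord = D F A


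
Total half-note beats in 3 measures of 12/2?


Step by step:
Time signature 12/2: the bottom number 2 means the half note gets one count
The top number 12 means 12 half-note beats per measure
Total = 12 × 3 measures
= 36 half-note beats


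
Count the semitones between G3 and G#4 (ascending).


Absolute semitone position = octave×12 + chromatic position
G3: 3×12 + 7 = 43
G#4: 4×12 + 8 = 56
Difference = 56 - 43 = 13
= 13 semitones


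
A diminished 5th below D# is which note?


A 5th spans 5 letter names, so from D we land on G
A diminished 5th = 6 semitones below D#
Spell G at that pitch: G##
= G##


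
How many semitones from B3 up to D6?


Absolute semitone position = octave×12 + chromatic position
B3: 3×12 + 11 = 47
D6: 6×12 + 2 = 74
Difference = 74 - 47 = 27
= 27 semitones


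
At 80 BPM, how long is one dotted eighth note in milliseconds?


Step by step:
One quarter-note beat = 60000 / BPM = 60000 / 80 ms
Dotted eighth note = 3/4 × quarter note
Duration = 3/4 × 60000 / 80 = 45000 / 80
= 562.5 ms


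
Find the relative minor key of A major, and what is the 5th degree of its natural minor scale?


Solution.
The relative minor shares the major's key signature and starts on its 6th degree
6th degree = a major 6th above the tonic; a major 6th above A is F#
→ relative minor of A major is F# minor
F# natural minor scale: F# G# A B C# D E
= F# minor; 5th degree = C#


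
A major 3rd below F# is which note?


Reasoning:
A 3rd spans 3 letter names, so from F we land on D
A major 3rd = 4 semitones below F#
Spell D at that pitch: D
= D


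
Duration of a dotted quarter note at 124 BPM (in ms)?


Solution.
One quarter-note beat = 60000 / BPM = 60000 / 124 ms
Dotted quarter note = 3/2 × quarter note
Duration = 3/2 × 60000 / 124 = 90000 / 124
= 725.8 ms


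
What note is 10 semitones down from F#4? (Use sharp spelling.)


F#4: chromatic position 6 in octave 4 → absolute = 4×12 + 6 = 54
Transpose down 10: 54 - 10 = 44
44 = 3×12 + 8 → G# in octave 3
Result = G#3


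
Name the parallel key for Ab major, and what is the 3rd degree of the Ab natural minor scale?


Working:
Parallel keys share the same tonic but differ in mode
Ab major → parallel is Ab minor
Ab natural minor scale: Ab Bb Cb Db Eb Fb Gb
= Ab minor; 3rd degree = Cb


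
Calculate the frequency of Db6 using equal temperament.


Solution.
f = 440 × 2^(n/12) where n = semitones from A4
Db6: 16 semitones from A4
f = 440 × 2^(16/12)
f = 1108.73 Hz


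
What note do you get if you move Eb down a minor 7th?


Working:
minor 7th: 7 letter names, 10 semitones
Letter: E - 6 → F
Pitch: Eb - 10 semitones, spelled as an F → F
= F


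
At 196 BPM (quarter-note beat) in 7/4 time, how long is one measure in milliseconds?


Solution.
Quarter-note beat duration = 60000 / 196 ms
Beats per measure (7/4) = 7
One measure = 7 × 60000 / 196 = 420000 / 196 ms
= 2142.9 ms


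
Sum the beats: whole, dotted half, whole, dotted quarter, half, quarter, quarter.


Solution.
Beat values:
  whole = 4 beats
  dotted half = 3 beats
  whole = 4 beats
  dotted quarter = 1.5 beats
  half = 2 beats
  quarter = 1 beat
  quarter = 1 beat
Sum = 4 + 3 + 4 + 1.5 + 2 + 1 + 1
= 16.5 beats


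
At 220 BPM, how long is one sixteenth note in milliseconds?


Solution.
One quarter-note beat = 60000 / BPM = 60000 / 220 ms
Sixteenth note = 1/4 × quarter note
Duration = 1/4 × 60000 / 220 = 15000 / 220
= 68.2 ms


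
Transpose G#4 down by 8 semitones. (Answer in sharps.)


Working:
G#4: chromatic position 8 in octave 4 → absolute = 4×12 + 8 = 56
Transpose down 8: 56 - 8 = 48
48 = 4×12 + 0 → C in octave 4
Result = C4


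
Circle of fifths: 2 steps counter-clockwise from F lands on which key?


Working:
Each counter-clockwise step moves down a perfect 5th (= up a perfect 4th)
From F: F → Bb → Eb
= Eb


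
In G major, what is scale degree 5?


Reasoning:
Major scale pattern: W-W-H-W-W-W-H (2-2-1-2-2-2-1 semitones)
Starting from G:
  G + 2 semitones → A
  A + 2 semitones → B
  B + 1 semitone → C
  C + 2 semitones → D
  D + 2 semitones → E
  E + 2 semitones → F#
  F# + 1 semitone → G
Scale: G A B C D E F#
Degree 5 = D


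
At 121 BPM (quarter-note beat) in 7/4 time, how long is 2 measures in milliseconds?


Solution.
Quarter-note beat duration = 60000 / 121 ms
Beats per measure (7/4) = 7
One measure = 7 × 60000 / 121 = 420000 / 121 ms
2 measures = 2 × 420000 / 121 = 840000 / 121
= 6942.1 ms


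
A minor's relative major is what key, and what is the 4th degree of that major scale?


Solution.
The relative major shares the key signature and is a minor 3rd above the minor tonic
A minor 3rd above A is C
→ relative major of A minor is C major
C major scale: C D E F G A B
= C major; 4th degree = F


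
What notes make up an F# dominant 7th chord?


Let's work it out.
Dominant 7th chord = root + major 3rd + perfect 5th + minor 7th
Seventh chords stack in thirds, so the letter names are F-A-C-E
Root: F#
Major 3rd above F#: A#
Perfect 5th above F#: C#
Minor 7th above F#: E
Chord = F# A# C# E


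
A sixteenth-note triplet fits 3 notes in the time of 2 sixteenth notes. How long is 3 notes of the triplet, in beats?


Triplet: 3 notes occupy the space of 2 sixteenth notes
Space = 2 × 1/4 = 1/2 beats
Each triplet note = 1/2 / 3 = 1/6 beats
3 notes = 3 × 1/6 = 1/2
= 1/2 beats


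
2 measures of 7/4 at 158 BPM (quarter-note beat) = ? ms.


Solution.
Quarter-note beat duration = 60000 / 158 ms
Beats per measure (7/4) = 7
One measure = 7 × 60000 / 158 = 420000 / 158 ms
2 measures = 2 × 420000 / 158 = 840000 / 158
= 5316.5 ms


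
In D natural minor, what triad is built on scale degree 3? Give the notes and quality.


D natural minor scale: D E F G A Bb C
Diatonic triad on degree 3 stacks scale notes 3, 5, 7: F A C
F→A = 4 semitones; F→C = 7 semitones → major triad
= F A C (major)


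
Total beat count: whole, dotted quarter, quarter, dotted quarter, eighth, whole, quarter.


Working:
Beat values:
  whole = 4 beats
  dotted quarter = 1.5 beats
  quarter = 1 beat
  dotted quarter = 1.5 beats
  eighth = 0.5 beats
  whole = 4 beats
  quarter = 1 beat
Sum = 4 + 1.5 + 1 + 1.5 + 0.5 + 4 + 1
= 13.5 beats


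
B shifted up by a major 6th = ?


Reasoning:
major 6th: 6 letter names, 9 semitones
Letter: B + 5 → G
Pitch: B + 9 semitones, spelled as a G → G#
= G#


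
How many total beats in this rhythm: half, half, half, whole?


Let's work it out.
Beat values:
  half = 2 beats
  half = 2 beats
  half = 2 beats
  whole = 4 beats
Sum = 2 + 2 + 2 + 4
= 10 beats


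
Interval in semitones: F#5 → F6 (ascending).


Absolute semitone position = octave×12 + chromatic position
F#5: 5×12 + 6 = 66
F6: 6×12 + 5 = 77
Difference = 77 - 66 = 11
= 11 semitones


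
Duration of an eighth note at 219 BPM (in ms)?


Reasoning:
One quarter-note beat = 60000 / BPM = 60000 / 219 ms
Eighth note = 1/2 × quarter note
Duration = 1/2 × 60000 / 219 = 30000 / 219
= 137.0 ms


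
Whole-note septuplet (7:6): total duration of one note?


Solution.
Septuplet: 7 notes occupy the space of 6 whole notes
Space = 6 × 4 = 24 beats
Each septuplet note = 24 / 7 = 24/7 beats
= 24/7 beats


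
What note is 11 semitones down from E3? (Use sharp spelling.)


E3: chromatic position 4 in octave 3 → absolute = 3×12 + 4 = 40
Transpose down 11: 40 - 11 = 29
29 = 2×12 + 5 → F in octave 2
Result = F2


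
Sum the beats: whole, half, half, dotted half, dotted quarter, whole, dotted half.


Beat values:
  whole = 4 beats
  half = 2 beats
  half = 2 beats
  dotted half = 3 beats
  dotted quarter = 1.5 beats
  whole = 4 beats
  dotted half = 3 beats
Sum = 4 + 2 + 2 + 3 + 1.5 + 4 + 3
= 19.5 beats


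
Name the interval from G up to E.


Reasoning:
Letter names: G → E spans 6 letter names → a 6th
Semitones: G → E = 9 half-steps
A 6th of 9 semitones is a major 6th
= major 6th


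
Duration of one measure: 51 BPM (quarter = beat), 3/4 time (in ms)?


Solution.
Quarter-note beat duration = 60000 / 51 ms
Beats per measure (3/4) = 3
One measure = 3 × 60000 / 51 = 180000 / 51 ms
= 3529.4 ms


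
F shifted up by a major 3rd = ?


Solution.
major 3rd: 3 letter names, 4 semitones
Letter: F + 2 → A
Pitch: F + 4 semitones, spelled as an A → A
= A


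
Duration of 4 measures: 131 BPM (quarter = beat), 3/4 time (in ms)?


Step by step:
Quarter-note beat duration = 60000 / 131 ms
Beats per measure (3/4) = 3
One measure = 3 × 60000 / 131 = 180000 / 131 ms
4 measures = 4 × 180000 / 131 = 720000 / 131
= 5496.2 ms


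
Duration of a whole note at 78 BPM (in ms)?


Solution.
One quarter-note beat = 60000 / BPM = 60000 / 78 ms
Whole note = 4 × quarter note
Duration = 4 × 60000 / 78 = 240000 / 78
= 3076.9 ms


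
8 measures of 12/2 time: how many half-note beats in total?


Solution.
Time signature 12/2: the bottom number 2 means the half note gets one count
The top number 12 means 12 half-note beats per measure
Total = 12 × 8 measures
= 96 half-note beats


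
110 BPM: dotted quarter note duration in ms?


Step by step:
One quarter-note beat = 60000 / BPM = 60000 / 110 ms
Dotted quarter note = 3/2 × quarter note
Duration = 3/2 × 60000 / 110 = 90000 / 110
= 818.2 ms


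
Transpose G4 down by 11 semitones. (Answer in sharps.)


G4: chromatic position 7 in octave 4 → absolute = 4×12 + 7 = 55
Transpose down 11: 55 - 11 = 44
44 = 3×12 + 8 → G# in octave 3
Result = G#3


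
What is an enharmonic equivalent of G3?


Working:
Enharmonic notes sound the same pitch but are spelled with different letter names
G and F## name the same pitch class
= F##3


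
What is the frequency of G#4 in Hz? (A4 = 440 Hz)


f = 440 × 2^(n/12) where n = semitones from A4
G#4: -1 semitones from A4
f = 440 × 2^(-1/12)
f = 415.30 Hz


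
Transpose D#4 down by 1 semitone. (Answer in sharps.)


Working:
D#4: chromatic position 3 in octave 4 → absolute = 4×12 + 3 = 51
Transpose down 1: 51 - 1 = 50
50 = 4×12 + 2 → D in octave 4
Result = D4


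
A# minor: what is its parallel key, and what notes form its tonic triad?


Step by step:
Parallel keys share the same tonic but differ in mode
A# minor → parallel is A# major
Tonic triad of A# major = A# C## E#
= A# major; triad = A# C## E#


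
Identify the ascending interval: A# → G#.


Solution.
Letter names: A → G spans 7 letter names → a 7th
Semitones: A# → G# = 10 half-steps
A 7th of 10 semitones is a minor 7th
= minor 7th


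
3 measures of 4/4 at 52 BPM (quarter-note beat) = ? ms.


Working:
Quarter-note beat duration = 60000 / 52 ms
Beats per measure (4/4) = 4
One measure = 4 × 60000 / 52 = 240000 / 52 ms
3 measures = 3 × 240000 / 52 = 720000 / 52
= 13846.2 ms


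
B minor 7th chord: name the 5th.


Minor 7th chord = root + minor 3rd + perfect 5th + minor 7th
Seventh chords stack in thirds, so the letter names are B-D-F-A
Root: B
Minor 3rd above B: D
Perfect 5th above B: F#
Minor 7th above B: A
The 5th = F#


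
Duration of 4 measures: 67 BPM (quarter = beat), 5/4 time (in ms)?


Quarter-note beat duration = 60000 / 67 ms
Beats per measure (5/4) = 5
One measure = 5 × 60000 / 67 = 300000 / 67 ms
4 measures = 4 × 300000 / 67 = 1200000 / 67
= 17910.4 ms


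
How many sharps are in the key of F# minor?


Working:
Sharp minor keys follow the circle of fifths: A(0), E(1), B(2), F#(3), C#(4), G#(5), D#(6), A#(7)
F# minor has 3 sharps
Order of sharps: F# C# G# D# A# E# B# → first 3: F#, C#, G#
= 3 sharps


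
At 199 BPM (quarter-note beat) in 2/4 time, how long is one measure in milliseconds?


Solution.
Quarter-note beat duration = 60000 / 199 ms
Beats per measure (2/4) = 2
One measure = 2 × 60000 / 199 = 120000 / 199 ms
= 603.0 ms


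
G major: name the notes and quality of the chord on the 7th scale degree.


Working:
G major scale: G A B C D E F#
Diatonic triad on degree 7 stacks scale notes 7, 2, 4: F# A C
F#→A = 3 semitones; F#→C = 6 semitones → diminished triad
= F# A C (diminished)


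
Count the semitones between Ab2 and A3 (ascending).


Step by step:
Absolute semitone position = octave×12 + chromatic position
Ab2: 2×12 + 8 = 32
A3: 3×12 + 9 = 45
Difference = 45 - 32 = 13
= 13 semitones


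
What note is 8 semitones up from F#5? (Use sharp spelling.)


Working:
F#5: chromatic position 6 in octave 5 → absolute = 5×12 + 6 = 66
Transpose up 8: 66 + 8 = 74
74 = 6×12 + 2 → D in octave 6
Result = D6


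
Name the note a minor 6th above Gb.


Solution.
A 6th spans 6 letter names, so from G we land on E
A minor 6th = 8 semitones above Gb
Spell E at that pitch: Ebb
= Ebb


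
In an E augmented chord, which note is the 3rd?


Working:
Augmented triad = root + major 3rd (4 semitones) + augmented 5th (8 semitones)
A triad on E stacks thirds, so the chord tones use letter names E-G-B
Root: E
Major 3rd above E: G#
Augmented 5th above E: B#
The 3rd = G#


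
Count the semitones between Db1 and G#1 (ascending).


Step by step:
Absolute semitone position = octave×12 + chromatic position
Db1: 1×12 + 1 = 13
G#1: 1×12 + 8 = 20
Difference = 20 - 13 = 7
= 7 semitones


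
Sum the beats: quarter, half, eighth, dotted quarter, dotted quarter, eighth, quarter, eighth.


Working:
Beat values:
  quarter = 1 beat
  half = 2 beats
  eighth = 0.5 beats
  dotted quarter = 1.5 beats
  dotted quarter = 1.5 beats
  eighth = 0.5 beats
  quarter = 1 beat
  eighth = 0.5 beats
Sum = 1 + 2 + 0.5 + 1.5 + 1.5 + 0.5 + 1 + 0.5
= 8.5 beats


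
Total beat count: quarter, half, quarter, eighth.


Beat values:
  quarter = 1 beat
  half = 2 beats
  quarter = 1 beat
  eighth = 0.5 beats
Sum = 1 + 2 + 1 + 0.5
= 4.5 beats


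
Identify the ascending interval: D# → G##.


Letter names: D → G spans 4 letter names → a 4th
Semitones: D# → G## = 6 half-steps
A 4th of 6 semitones is an augmented 4th
= augmented 4th


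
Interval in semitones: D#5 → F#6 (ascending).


Absolute semitone position = octave×12 + chromatic position
D#5: 5×12 + 3 = 63
F#6: 6×12 + 6 = 78
Difference = 78 - 63 = 15
= 15 semitones


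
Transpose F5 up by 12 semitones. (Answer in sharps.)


Step by step:
F5: chromatic position 5 in octave 5 → absolute = 5×12 + 5 = 65
Transpose up 12: 65 + 12 = 77
77 = 6×12 + 5 → F in octave 6
Result = F6


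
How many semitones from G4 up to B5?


Absolute semitone position = octave×12 + chromatic position
G4: 4×12 + 7 = 55
B5: 5×12 + 11 = 71
Difference = 71 - 55 = 16
= 16 semitones


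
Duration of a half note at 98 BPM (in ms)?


Solution.
One quarter-note beat = 60000 / BPM = 60000 / 98 ms
Half note = 2 × quarter note
Duration = 2 × 60000 / 98 = 120000 / 98
= 1224.5 ms


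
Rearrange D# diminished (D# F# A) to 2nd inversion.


Step by step:
Root position: D# F# A
2nd inversion: move root and 3rd up an octave
Bass note: A
Notes (bottom to top) = A D# F#


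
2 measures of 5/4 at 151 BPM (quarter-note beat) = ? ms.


Solution.
Quarter-note beat duration = 60000 / 151 ms
Beats per measure (5/4) = 5
One measure = 5 × 60000 / 151 = 300000 / 151 ms
2 measures = 2 × 300000 / 151 = 600000 / 151
= 3973.5 ms


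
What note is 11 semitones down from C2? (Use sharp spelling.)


Step by step:
C2: chromatic position 0 in octave 2 → absolute = 2×12 + 0 = 24
Transpose down 11: 24 - 11 = 13
13 = 1×12 + 1 → C# in octave 1
Result = C#1


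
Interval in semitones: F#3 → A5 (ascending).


Step by step:
Absolute semitone position = octave×12 + chromatic position
F#3: 3×12 + 6 = 42
A5: 5×12 + 9 = 69
Difference = 69 - 42 = 27
= 27 semitones


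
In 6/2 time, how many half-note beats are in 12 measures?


Let's work it out.
Time signature 6/2: the bottom number 2 means the half note gets one count
The top number 6 means 6 half-note beats per measure
Total = 6 × 12 measures
= 72 half-note beats


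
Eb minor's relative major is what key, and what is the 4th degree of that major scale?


Working:
The relative major shares the key signature and is a minor 3rd above the minor tonic
A minor 3rd above Eb is Gb
→ relative major of Eb minor is Gb major
Gb major scale: Gb Ab Bb Cb Db Eb F
= Gb major; 4th degree = Cb


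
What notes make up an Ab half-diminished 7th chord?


Half-diminished 7th chord = root + minor 3rd + diminished 5th + minor 7th
Seventh chords stack in thirds, so the letter names are A-C-E-G
Root: Ab
Minor 3rd above Ab: Cb
Diminished 5th above Ab: Ebb
Minor 7th above Ab: Gb
Chord = Ab Cb Ebb Gb


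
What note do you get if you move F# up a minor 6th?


Solution.
minor 6th: 6 letter names, 8 semitones
Letter: F + 5 → D
Pitch: F# + 8 semitones, spelled as a D → D
= D


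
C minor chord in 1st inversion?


Step by step:
Root position: C Eb G
1st inversion: move root up an octave
Bass note: Eb
Notes (bottom to top) = Eb G C


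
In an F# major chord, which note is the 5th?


Reasoning:
Major triad = root + major 3rd (4 semitones) + perfect 5th (7 semitones)
A triad on F# stacks thirds, so the chord tones use letter names F-A-C
Root: F#
Major 3rd above F#: A#
Perfect 5th above F#: C#
The 5th = C#


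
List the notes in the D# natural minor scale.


Let's work it out.
Natural minor scale pattern: W-H-W-W-H-W-W (2-1-2-2-1-2-2 semitones)
Starting from D#:
  D# + 2 semitones → E#
  E# + 1 semitone → F#
  F# + 2 semitones → G#
  G# + 2 semitones → A#
  A# + 1 semitone → B
  B + 2 semitones → C#
  C# + 2 semitones → D#
Scale = D# E# F# G# A# B C#


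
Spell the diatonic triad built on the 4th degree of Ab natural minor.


Step by step:
Ab natural minor scale: Ab Bb Cb Db Eb Fb Gb
Diatonic triad on degree 4 stacks scale notes 4, 6, 1: Db Fb Ab
Db→Fb = 3 semitones; Db→Ab = 7 semitones → minor triad
= Db Fb Ab (minor)


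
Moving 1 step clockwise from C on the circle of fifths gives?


Step by step:
Each clockwise step on the circle of fifths moves up a perfect 5th
From C: C → G
= G


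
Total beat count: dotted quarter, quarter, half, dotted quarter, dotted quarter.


Let's work it out.
Beat values:
  dotted quarter = 1.5 beats
  quarter = 1 beat
  half = 2 beats
  dotted quarter = 1.5 beats
  dotted quarter = 1.5 beats
Sum = 1.5 + 1 + 2 + 1.5 + 1.5
= 7.5 beats


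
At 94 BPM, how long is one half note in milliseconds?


One quarter-note beat = 60000 / BPM = 60000 / 94 ms
Half note = 2 × quarter note
Duration = 2 × 60000 / 94 = 120000 / 94
= 1276.6 ms
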